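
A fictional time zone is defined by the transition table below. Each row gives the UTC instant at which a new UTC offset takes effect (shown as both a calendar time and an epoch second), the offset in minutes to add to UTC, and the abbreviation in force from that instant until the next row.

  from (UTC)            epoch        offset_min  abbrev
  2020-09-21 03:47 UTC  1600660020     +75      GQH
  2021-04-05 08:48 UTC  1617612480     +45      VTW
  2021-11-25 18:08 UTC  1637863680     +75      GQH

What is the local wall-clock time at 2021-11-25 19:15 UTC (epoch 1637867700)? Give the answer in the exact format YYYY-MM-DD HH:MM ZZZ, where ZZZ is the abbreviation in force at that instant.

Query: 2021-11-25 19:15 UTC
Rule 3/3 (GQH, +01:15): 2021-11-25 18:08 UTC ≤ query < +∞
19·60 + 15 + 75 = 1230 min
1230 = 0·1440 + 1230; 1230 = 20·60 + 30 → 20:30, same day
→ 2021-11-25 20:30 GQH

2021-11-25 20:30 GQH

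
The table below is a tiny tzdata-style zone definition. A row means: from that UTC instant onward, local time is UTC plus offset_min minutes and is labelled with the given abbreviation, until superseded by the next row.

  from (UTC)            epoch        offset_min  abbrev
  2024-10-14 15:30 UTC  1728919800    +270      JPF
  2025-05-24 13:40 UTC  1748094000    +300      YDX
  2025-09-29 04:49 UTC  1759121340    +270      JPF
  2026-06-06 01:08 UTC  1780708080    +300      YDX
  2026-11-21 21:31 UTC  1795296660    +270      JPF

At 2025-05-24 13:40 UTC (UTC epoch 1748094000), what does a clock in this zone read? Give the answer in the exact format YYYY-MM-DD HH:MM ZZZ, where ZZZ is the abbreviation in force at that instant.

2025-05-24 18:40 YDX

Query: 2025-05-24 13:40 UTC
Rule 2/5 (YDX, +05:00): 2025-05-24 13:40 UTC ≤ query < 2025-09-29 04:49 UTC
13·60 + 40 + 300 = 1120 min
1120 = 0·1440 + 1120; 1120 = 18·60 + 40 → 18:40, same day
→ 2025-05-24 18:40 YDX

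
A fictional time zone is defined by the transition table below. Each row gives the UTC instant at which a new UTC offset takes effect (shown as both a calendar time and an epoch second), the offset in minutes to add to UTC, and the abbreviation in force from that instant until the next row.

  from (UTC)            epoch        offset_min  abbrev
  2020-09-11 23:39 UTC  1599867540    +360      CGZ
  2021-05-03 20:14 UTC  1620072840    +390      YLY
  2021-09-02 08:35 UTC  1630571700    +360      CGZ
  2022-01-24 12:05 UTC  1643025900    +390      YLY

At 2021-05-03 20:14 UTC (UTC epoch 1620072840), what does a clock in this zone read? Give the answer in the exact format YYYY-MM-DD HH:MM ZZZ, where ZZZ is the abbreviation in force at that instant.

2021-05-04 02:44 YLY

Query: 2021-05-03 20:14 UTC
Rule 2/4 (YLY, +06:30): 2021-05-03 20:14 UTC ≤ query < 2021-09-02 08:35 UTC
20·60 + 14 + 390 = 1604 min
1604 = 1·1440 + 164; 164 = 2·60 + 44 → 02:44, 2021-05-03 + 1 day = 2021-05-04
→ 2021-05-04 02:44 YLY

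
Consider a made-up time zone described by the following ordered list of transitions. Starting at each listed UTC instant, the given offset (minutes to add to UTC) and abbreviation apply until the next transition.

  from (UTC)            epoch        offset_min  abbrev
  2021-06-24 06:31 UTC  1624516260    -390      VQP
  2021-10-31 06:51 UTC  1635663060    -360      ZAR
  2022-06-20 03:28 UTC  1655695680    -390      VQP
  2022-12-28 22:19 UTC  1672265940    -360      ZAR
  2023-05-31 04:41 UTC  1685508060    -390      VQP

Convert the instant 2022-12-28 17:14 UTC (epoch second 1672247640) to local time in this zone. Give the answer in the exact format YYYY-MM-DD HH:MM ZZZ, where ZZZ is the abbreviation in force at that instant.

2022-12-28 10:44 VQP

Query: 2022-12-28 17:14 UTC
Rule 3/5 (VQP, -06:30): 2022-06-20 03:28 UTC ≤ query < 2022-12-28 22:19 UTC
17·60 + 14 - 390 = 644 min
644 = 0·1440 + 644; 644 = 10·60 + 44 → 10:44, same day
→ 2022-12-28 10:44 VQP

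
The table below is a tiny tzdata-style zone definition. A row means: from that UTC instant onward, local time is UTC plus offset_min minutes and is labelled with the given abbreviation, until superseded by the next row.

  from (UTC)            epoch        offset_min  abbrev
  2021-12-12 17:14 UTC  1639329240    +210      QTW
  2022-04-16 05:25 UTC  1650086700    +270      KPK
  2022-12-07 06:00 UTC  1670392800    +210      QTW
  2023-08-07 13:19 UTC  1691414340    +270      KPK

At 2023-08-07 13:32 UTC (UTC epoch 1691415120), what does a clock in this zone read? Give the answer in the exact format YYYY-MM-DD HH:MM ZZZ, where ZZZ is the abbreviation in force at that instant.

2023-08-07 18:02 KPK

Query: 2023-08-07 13:32 UTC
Rule 4/4 (KPK, +04:30): 2023-08-07 13:19 UTC ≤ query < +∞
13·60 + 32 + 270 = 1082 min
1082 = 0·1440 + 1082; 1082 = 18·60 + 2 → 18:02, same day
→ 2023-08-07 18:02 KPK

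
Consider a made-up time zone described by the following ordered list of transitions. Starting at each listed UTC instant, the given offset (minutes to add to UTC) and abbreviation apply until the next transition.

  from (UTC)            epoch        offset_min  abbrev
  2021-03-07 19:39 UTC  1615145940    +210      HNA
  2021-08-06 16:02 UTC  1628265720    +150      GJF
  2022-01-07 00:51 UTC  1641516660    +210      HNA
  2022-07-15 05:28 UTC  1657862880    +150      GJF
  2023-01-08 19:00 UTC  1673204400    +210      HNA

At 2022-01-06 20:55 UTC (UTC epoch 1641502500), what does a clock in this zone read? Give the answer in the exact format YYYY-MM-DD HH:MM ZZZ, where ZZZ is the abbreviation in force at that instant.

2022-01-06 23:25 GJF

Query: 2022-01-06 20:55 UTC
Rule 2/5 (GJF, +02:30): 2021-08-06 16:02 UTC ≤ query < 2022-01-07 00:51 UTC
20·60 + 55 + 150 = 1405 min
1405 = 0·1440 + 1405; 1405 = 23·60 + 25 → 23:25, same day
→ 2022-01-06 23:25 GJF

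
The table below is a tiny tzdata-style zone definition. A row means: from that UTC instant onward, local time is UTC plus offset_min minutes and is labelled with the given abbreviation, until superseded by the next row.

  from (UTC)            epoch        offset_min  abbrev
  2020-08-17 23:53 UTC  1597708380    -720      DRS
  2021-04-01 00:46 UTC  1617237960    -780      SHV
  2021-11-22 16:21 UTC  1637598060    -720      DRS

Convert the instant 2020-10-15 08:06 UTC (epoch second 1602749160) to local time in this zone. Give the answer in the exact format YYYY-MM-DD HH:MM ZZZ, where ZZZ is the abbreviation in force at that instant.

Query: 2020-10-15 08:06 UTC
Rule 1/3 (DRS, -12:00): 2020-08-17 23:53 UTC ≤ query < 2021-04-01 00:46 UTC
8·60 + 6 - 720 = -234 min
-234 = -1·1440 + 1206; 1206 = 20·60 + 6 → 20:06, 2020-10-15 - 1 day = 2020-10-14
→ 2020-10-14 20:06 DRS

2020-10-14 20:06 DRS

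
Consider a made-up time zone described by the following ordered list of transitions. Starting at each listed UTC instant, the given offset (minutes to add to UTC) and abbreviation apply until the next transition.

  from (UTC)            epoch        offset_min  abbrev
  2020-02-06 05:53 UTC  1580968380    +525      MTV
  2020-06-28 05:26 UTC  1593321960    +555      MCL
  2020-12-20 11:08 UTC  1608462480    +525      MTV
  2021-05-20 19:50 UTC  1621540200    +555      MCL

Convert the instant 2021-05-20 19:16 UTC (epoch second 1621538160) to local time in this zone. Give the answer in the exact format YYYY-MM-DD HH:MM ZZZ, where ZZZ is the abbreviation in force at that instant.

2021-05-21 04:01 MTV

Query: 2021-05-20 19:16 UTC
Rule 3/4 (MTV, +08:45): 2020-12-20 11:08 UTC ≤ query < 2021-05-20 19:50 UTC
19·60 + 16 + 525 = 1681 min
1681 = 1·1440 + 241; 241 = 4·60 + 1 → 04:01, 2021-05-20 + 1 day = 2021-05-21
→ 2021-05-21 04:01 MTV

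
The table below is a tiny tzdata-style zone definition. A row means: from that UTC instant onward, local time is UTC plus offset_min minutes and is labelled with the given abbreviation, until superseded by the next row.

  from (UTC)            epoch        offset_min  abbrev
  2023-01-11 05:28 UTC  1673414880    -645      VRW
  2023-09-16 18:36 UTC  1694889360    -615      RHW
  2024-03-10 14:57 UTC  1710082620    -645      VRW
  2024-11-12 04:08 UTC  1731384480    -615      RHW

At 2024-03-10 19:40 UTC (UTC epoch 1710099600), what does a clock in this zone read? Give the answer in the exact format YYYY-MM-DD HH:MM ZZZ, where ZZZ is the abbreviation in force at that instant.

2024-03-10 08:55 VRW

Query: 2024-03-10 19:40 UTC
Rule 3/4 (VRW, -10:45): 2024-03-10 14:57 UTC ≤ query < 2024-11-12 04:08 UTC
19·60 + 40 - 645 = 535 min
535 = 0·1440 + 535; 535 = 8·60 + 55 → 08:55, same day
→ 2024-03-10 08:55 VRW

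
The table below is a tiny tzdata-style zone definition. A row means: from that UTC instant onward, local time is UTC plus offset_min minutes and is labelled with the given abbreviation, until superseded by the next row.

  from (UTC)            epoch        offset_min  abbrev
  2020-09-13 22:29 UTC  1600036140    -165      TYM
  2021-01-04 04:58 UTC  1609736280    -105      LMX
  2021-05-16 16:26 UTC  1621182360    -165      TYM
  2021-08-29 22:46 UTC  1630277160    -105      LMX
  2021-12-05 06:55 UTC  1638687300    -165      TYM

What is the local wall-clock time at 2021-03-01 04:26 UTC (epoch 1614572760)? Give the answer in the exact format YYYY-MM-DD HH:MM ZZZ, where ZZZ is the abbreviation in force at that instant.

2021-03-01 02:41 LMX

Query: 2021-03-01 04:26 UTC
Rule 2/5 (LMX, -01:45): 2021-01-04 04:58 UTC ≤ query < 2021-05-16 16:26 UTC
4·60 + 26 - 105 = 161 min
161 = 0·1440 + 161; 161 = 2·60 + 41 → 02:41, same day
→ 2021-03-01 02:41 LMX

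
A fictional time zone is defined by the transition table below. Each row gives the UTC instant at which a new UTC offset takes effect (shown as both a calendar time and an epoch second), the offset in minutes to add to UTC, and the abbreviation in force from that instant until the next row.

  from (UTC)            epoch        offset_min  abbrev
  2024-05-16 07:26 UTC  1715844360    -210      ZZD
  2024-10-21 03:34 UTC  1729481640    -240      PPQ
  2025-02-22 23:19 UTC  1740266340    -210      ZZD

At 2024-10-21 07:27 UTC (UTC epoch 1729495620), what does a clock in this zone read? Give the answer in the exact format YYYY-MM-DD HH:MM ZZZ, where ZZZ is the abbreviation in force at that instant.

2024-10-21 03:27 PPQ

Query: 2024-10-21 07:27 UTC
Rule 2/3 (PPQ, -04:00): 2024-10-21 03:34 UTC ≤ query < 2025-02-22 23:19 UTC
7·60 + 27 - 240 = 207 min
207 = 0·1440 + 207; 207 = 3·60 + 27 → 03:27, same day
→ 2024-10-21 03:27 PPQ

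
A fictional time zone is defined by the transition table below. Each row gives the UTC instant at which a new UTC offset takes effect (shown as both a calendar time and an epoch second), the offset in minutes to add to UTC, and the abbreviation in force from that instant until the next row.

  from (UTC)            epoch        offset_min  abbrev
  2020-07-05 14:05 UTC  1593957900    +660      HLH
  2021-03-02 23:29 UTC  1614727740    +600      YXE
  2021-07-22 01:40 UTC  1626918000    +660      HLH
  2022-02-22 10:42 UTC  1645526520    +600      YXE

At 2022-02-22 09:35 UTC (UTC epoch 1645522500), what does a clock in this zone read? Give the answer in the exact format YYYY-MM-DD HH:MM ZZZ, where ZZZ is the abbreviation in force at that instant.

2022-02-22 20:35 HLH

Query: 2022-02-22 09:35 UTC
Rule 3/4 (HLH, +11:00): 2021-07-22 01:40 UTC ≤ query < 2022-02-22 10:42 UTC
9·60 + 35 + 660 = 1235 min
1235 = 0·1440 + 1235; 1235 = 20·60 + 35 → 20:35, same day
→ 2022-02-22 20:35 HLH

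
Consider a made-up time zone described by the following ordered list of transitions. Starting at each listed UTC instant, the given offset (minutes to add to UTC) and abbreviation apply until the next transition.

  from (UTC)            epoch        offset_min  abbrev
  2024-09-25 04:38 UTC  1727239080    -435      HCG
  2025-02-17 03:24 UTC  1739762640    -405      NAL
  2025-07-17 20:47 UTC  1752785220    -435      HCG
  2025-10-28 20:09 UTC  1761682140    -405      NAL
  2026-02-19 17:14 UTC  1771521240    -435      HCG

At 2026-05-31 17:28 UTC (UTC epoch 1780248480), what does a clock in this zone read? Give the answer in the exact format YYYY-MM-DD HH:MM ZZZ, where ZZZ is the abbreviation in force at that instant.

Query: 2026-05-31 17:28 UTC
Rule 5/5 (HCG, -07:15): 2026-02-19 17:14 UTC ≤ query < +∞
17·60 + 28 - 435 = 613 min
613 = 0·1440 + 613; 613 = 10·60 + 13 → 10:13, same day
→ 2026-05-31 10:13 HCG

2026-05-31 10:13 HCG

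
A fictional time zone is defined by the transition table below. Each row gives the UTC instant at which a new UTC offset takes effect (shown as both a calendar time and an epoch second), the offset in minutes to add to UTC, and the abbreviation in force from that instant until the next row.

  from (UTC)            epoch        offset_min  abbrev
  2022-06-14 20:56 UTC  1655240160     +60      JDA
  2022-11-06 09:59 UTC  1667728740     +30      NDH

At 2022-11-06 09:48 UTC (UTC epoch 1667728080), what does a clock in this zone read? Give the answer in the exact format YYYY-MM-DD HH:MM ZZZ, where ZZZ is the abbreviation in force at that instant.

2022-11-06 10:48 JDA

Query: 2022-11-06 09:48 UTC
Rule 1/2 (JDA, +01:00): 2022-06-14 20:56 UTC ≤ query < 2022-11-06 09:59 UTC
9·60 + 48 + 60 = 648 min
648 = 0·1440 + 648; 648 = 10·60 + 48 → 10:48, same day
→ 2022-11-06 10:48 JDA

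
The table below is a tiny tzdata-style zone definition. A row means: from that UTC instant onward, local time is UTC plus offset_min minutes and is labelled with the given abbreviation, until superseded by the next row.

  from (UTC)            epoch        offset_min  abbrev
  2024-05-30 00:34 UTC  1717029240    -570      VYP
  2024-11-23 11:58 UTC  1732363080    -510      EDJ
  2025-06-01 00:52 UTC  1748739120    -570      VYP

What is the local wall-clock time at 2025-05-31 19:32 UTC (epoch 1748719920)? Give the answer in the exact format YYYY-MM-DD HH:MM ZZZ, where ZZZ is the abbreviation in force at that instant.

Query: 2025-05-31 19:32 UTC
Rule 2/3 (EDJ, -08:30): 2024-11-23 11:58 UTC ≤ query < 2025-06-01 00:52 UTC
19·60 + 32 - 510 = 662 min
662 = 0·1440 + 662; 662 = 11·60 + 2 → 11:02, same day
→ 2025-05-31 11:02 EDJ

2025-05-31 11:02 EDJ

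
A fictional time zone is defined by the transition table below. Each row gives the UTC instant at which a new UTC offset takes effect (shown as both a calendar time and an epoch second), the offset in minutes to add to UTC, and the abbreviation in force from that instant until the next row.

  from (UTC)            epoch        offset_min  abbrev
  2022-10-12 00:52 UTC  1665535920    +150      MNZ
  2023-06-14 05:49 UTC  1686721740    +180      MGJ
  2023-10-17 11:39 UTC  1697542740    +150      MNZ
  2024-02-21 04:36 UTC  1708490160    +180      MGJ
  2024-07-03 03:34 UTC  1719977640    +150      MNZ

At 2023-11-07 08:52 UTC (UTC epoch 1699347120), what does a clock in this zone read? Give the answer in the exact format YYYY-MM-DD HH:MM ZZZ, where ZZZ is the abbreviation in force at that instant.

2023-11-07 11:22 MNZ

Query: 2023-11-07 08:52 UTC
Rule 3/5 (MNZ, +02:30): 2023-10-17 11:39 UTC ≤ query < 2024-02-21 04:36 UTC
8·60 + 52 + 150 = 682 min
682 = 0·1440 + 682; 682 = 11·60 + 22 → 11:22, same day
→ 2023-11-07 11:22 MNZ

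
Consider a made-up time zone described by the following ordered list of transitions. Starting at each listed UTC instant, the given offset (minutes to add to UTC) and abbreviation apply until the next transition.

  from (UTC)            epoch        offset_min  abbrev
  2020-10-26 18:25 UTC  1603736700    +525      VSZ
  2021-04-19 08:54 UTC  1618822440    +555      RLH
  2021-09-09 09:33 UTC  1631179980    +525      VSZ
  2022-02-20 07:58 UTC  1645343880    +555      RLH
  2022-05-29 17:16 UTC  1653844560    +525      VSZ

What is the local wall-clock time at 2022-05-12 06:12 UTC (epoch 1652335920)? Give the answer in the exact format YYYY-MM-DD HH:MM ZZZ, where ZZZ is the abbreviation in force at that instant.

2022-05-12 15:27 RLH

Query: 2022-05-12 06:12 UTC
Rule 4/5 (RLH, +09:15): 2022-02-20 07:58 UTC ≤ query < 2022-05-29 17:16 UTC
6·60 + 12 + 555 = 927 min
927 = 0·1440 + 927; 927 = 15·60 + 27 → 15:27, same day
→ 2022-05-12 15:27 RLH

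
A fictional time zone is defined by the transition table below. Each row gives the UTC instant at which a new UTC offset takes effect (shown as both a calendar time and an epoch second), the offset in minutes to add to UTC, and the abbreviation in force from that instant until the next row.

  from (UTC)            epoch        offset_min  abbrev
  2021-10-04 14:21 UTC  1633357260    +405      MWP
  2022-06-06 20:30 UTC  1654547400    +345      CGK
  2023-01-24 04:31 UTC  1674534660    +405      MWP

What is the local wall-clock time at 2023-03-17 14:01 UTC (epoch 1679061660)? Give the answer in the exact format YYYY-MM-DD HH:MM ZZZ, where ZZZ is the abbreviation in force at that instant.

Query: 2023-03-17 14:01 UTC
Rule 3/3 (MWP, +06:45): 2023-01-24 04:31 UTC ≤ query < +∞
14·60 + 1 + 405 = 1246 min
1246 = 0·1440 + 1246; 1246 = 20·60 + 46 → 20:46, same day
→ 2023-03-17 20:46 MWP

2023-03-17 20:46 MWP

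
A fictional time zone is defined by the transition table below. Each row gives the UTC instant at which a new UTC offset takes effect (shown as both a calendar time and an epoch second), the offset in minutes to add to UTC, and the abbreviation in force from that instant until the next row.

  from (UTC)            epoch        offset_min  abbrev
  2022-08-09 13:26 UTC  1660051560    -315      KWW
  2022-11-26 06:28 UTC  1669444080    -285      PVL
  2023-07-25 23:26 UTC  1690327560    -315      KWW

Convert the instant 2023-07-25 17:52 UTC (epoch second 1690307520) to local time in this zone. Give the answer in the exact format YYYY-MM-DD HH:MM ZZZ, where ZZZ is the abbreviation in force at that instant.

Query: 2023-07-25 17:52 UTC
Rule 2/3 (PVL, -04:45): 2022-11-26 06:28 UTC ≤ query < 2023-07-25 23:26 UTC
17·60 + 52 - 285 = 787 min
787 = 0·1440 + 787; 787 = 13·60 + 7 → 13:07, same day
→ 2023-07-25 13:07 PVL

2023-07-25 13:07 PVL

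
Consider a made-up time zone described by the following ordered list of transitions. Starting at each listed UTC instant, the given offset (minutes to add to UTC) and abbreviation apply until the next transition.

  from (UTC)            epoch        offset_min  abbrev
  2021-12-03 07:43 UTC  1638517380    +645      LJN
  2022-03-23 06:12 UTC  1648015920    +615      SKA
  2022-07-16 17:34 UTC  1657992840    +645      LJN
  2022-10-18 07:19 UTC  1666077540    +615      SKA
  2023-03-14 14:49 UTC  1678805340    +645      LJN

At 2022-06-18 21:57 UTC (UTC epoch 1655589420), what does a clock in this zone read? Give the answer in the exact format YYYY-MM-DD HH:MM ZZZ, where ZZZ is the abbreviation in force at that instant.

2022-06-19 08:12 SKA

Query: 2022-06-18 21:57 UTC
Rule 2/5 (SKA, +10:15): 2022-03-23 06:12 UTC ≤ query < 2022-07-16 17:34 UTC
21·60 + 57 + 615 = 1932 min
1932 = 1·1440 + 492; 492 = 8·60 + 12 → 08:12, 2022-06-18 + 1 day = 2022-06-19
→ 2022-06-19 08:12 SKA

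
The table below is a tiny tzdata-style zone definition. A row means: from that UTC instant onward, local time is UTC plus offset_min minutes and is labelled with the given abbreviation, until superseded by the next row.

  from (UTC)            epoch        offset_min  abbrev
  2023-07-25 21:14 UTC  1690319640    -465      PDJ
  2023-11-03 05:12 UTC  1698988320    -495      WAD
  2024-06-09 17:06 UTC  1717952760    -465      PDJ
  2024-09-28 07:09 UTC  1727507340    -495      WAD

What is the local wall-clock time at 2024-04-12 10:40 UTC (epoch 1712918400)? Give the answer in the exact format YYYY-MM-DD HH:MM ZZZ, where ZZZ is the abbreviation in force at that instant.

2024-04-12 02:25 WAD

Query: 2024-04-12 10:40 UTC
Rule 2/4 (WAD, -08:15): 2023-11-03 05:12 UTC ≤ query < 2024-06-09 17:06 UTC
10·60 + 40 - 495 = 145 min
145 = 0·1440 + 145; 145 = 2·60 + 25 → 02:25, same day
→ 2024-04-12 02:25 WAD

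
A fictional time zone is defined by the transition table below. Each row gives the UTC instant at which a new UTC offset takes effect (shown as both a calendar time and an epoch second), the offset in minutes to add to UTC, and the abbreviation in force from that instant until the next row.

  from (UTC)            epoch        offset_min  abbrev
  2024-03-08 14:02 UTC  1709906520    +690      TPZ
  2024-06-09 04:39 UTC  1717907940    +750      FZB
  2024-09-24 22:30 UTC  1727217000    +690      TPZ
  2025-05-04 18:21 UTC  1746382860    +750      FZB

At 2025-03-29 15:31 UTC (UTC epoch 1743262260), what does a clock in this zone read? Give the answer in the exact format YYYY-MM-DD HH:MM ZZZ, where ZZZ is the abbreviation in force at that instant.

Query: 2025-03-29 15:31 UTC
Rule 3/4 (TPZ, +11:30): 2024-09-24 22:30 UTC ≤ query < 2025-05-04 18:21 UTC
15·60 + 31 + 690 = 1621 min
1621 = 1·1440 + 181; 181 = 3·60 + 1 → 03:01, 2025-03-29 + 1 day = 2025-03-30
→ 2025-03-30 03:01 TPZ

2025-03-30 03:01 TPZ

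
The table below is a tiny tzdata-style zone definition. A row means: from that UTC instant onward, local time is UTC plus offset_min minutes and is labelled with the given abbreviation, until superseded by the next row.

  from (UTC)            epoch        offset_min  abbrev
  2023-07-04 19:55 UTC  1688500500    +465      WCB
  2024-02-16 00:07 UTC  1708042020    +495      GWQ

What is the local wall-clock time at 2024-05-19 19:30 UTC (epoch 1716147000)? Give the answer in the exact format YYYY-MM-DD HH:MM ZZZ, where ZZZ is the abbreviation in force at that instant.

2024-05-20 03:45 GWQ

Query: 2024-05-19 19:30 UTC
Rule 2/2 (GWQ, +08:15): 2024-02-16 00:07 UTC ≤ query < +∞
19·60 + 30 + 495 = 1665 min
1665 = 1·1440 + 225; 225 = 3·60 + 45 → 03:45, 2024-05-19 + 1 day = 2024-05-20
→ 2024-05-20 03:45 GWQ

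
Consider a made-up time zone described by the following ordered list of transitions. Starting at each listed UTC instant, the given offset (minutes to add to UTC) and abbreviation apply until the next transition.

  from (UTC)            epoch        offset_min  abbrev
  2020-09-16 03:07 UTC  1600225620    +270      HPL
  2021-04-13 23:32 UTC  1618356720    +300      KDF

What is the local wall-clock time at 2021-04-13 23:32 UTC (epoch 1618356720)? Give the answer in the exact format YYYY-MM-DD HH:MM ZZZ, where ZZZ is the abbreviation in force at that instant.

2021-04-14 04:32 KDF

Query: 2021-04-13 23:32 UTC
Rule 2/2 (KDF, +05:00): 2021-04-13 23:32 UTC ≤ query < +∞
23·60 + 32 + 300 = 1712 min
1712 = 1·1440 + 272; 272 = 4·60 + 32 → 04:32, 2021-04-13 + 1 day = 2021-04-14
→ 2021-04-14 04:32 KDF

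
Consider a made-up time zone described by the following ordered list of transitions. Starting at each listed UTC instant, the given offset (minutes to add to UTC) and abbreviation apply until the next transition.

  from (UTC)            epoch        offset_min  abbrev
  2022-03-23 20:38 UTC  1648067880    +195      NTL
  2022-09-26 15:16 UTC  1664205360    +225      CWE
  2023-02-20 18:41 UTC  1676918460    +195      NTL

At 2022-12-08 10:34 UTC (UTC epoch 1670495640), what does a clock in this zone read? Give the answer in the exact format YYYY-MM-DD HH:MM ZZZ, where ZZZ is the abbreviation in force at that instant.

2022-12-08 14:19 CWE

Query: 2022-12-08 10:34 UTC
Rule 2/3 (CWE, +03:45): 2022-09-26 15:16 UTC ≤ query < 2023-02-20 18:41 UTC
10·60 + 34 + 225 = 859 min
859 = 0·1440 + 859; 859 = 14·60 + 19 → 14:19, same day
→ 2022-12-08 14:19 CWE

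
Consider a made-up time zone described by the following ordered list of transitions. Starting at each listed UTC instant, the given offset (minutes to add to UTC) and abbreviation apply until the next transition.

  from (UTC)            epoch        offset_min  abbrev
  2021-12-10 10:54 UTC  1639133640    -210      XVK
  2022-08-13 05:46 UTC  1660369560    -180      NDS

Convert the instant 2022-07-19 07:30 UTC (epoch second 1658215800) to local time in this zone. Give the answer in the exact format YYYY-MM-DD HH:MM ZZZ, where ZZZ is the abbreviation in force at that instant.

2022-07-19 04:00 XVK

Query: 2022-07-19 07:30 UTC
Rule 1/2 (XVK, -03:30): 2021-12-10 10:54 UTC ≤ query < 2022-08-13 05:46 UTC
7·60 + 30 - 210 = 240 min
240 = 0·1440 + 240; 240 = 4·60 + 0 → 04:00, same day
→ 2022-07-19 04:00 XVK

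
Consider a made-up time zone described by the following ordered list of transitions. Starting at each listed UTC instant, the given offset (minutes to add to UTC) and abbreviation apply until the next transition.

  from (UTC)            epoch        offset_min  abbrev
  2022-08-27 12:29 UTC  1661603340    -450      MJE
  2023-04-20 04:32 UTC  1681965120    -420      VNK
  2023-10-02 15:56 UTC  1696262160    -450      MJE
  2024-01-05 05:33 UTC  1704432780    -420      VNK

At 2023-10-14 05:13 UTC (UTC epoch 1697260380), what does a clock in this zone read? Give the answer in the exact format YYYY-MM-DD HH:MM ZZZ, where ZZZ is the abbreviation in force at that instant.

2023-10-13 21:43 MJE

Query: 2023-10-14 05:13 UTC
Rule 3/4 (MJE, -07:30): 2023-10-02 15:56 UTC ≤ query < 2024-01-05 05:33 UTC
5·60 + 13 - 450 = -137 min
-137 = -1·1440 + 1303; 1303 = 21·60 + 43 → 21:43, 2023-10-14 - 1 day = 2023-10-13
→ 2023-10-13 21:43 MJE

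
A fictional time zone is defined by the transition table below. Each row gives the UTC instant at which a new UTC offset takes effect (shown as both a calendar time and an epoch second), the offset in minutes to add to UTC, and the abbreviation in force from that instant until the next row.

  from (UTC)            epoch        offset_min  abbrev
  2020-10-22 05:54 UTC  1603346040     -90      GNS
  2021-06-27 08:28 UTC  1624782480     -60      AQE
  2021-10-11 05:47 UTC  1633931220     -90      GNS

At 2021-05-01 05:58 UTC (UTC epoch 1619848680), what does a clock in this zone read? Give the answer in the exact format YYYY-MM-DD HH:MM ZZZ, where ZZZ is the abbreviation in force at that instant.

Query: 2021-05-01 05:58 UTC
Rule 1/3 (GNS, -01:30): 2020-10-22 05:54 UTC ≤ query < 2021-06-27 08:28 UTC
5·60 + 58 - 90 = 268 min
268 = 0·1440 + 268; 268 = 4·60 + 28 → 04:28, same day
→ 2021-05-01 04:28 GNS

2021-05-01 04:28 GNS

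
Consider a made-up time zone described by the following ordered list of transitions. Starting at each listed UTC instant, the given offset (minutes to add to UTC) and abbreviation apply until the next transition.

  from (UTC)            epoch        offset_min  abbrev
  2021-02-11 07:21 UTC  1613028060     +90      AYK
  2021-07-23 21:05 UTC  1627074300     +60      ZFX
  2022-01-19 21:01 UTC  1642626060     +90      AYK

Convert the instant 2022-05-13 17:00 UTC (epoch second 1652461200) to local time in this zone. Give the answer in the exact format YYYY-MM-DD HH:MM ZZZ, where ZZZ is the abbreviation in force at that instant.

2022-05-13 18:30 AYK

Query: 2022-05-13 17:00 UTC
Rule 3/3 (AYK, +01:30): 2022-01-19 21:01 UTC ≤ query < +∞
17·60 + 0 + 90 = 1110 min
1110 = 0·1440 + 1110; 1110 = 18·60 + 30 → 18:30, same day
→ 2022-05-13 18:30 AYK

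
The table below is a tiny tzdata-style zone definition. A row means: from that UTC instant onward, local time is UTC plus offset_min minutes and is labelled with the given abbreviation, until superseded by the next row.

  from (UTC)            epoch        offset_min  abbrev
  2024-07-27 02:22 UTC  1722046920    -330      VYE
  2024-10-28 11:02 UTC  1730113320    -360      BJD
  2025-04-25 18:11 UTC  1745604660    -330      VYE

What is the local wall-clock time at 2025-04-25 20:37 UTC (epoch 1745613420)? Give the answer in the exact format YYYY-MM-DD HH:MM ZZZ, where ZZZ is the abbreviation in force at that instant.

Query: 2025-04-25 20:37 UTC
Rule 3/3 (VYE, -05:30): 2025-04-25 18:11 UTC ≤ query < +∞
20·60 + 37 - 330 = 907 min
907 = 0·1440 + 907; 907 = 15·60 + 7 → 15:07, same day
→ 2025-04-25 15:07 VYE

2025-04-25 15:07 VYE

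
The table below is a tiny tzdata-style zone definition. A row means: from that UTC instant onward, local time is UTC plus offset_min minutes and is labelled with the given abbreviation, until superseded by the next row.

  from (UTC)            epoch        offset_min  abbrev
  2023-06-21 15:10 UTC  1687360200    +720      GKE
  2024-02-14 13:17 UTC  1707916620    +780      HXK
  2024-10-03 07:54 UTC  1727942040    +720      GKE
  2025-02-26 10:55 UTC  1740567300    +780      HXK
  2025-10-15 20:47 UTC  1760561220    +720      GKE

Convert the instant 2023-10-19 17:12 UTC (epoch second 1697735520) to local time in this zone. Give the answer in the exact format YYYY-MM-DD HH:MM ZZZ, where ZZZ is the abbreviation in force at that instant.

Query: 2023-10-19 17:12 UTC
Rule 1/5 (GKE, +12:00): 2023-06-21 15:10 UTC ≤ query < 2024-02-14 13:17 UTC
17·60 + 12 + 720 = 1752 min
1752 = 1·1440 + 312; 312 = 5·60 + 12 → 05:12, 2023-10-19 + 1 day = 2023-10-20
→ 2023-10-20 05:12 GKE

2023-10-20 05:12 GKE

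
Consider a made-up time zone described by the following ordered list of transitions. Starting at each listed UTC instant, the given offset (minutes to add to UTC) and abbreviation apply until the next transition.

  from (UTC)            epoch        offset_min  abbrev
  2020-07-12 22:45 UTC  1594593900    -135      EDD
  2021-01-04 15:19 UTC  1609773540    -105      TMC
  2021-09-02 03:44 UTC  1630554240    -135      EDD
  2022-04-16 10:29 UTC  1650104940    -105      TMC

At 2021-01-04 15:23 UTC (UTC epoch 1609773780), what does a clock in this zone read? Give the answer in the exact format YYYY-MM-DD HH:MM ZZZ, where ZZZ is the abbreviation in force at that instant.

2021-01-04 13:38 TMC

Query: 2021-01-04 15:23 UTC
Rule 2/4 (TMC, -01:45): 2021-01-04 15:19 UTC ≤ query < 2021-09-02 03:44 UTC
15·60 + 23 - 105 = 818 min
818 = 0·1440 + 818; 818 = 13·60 + 38 → 13:38, same day
→ 2021-01-04 13:38 TMC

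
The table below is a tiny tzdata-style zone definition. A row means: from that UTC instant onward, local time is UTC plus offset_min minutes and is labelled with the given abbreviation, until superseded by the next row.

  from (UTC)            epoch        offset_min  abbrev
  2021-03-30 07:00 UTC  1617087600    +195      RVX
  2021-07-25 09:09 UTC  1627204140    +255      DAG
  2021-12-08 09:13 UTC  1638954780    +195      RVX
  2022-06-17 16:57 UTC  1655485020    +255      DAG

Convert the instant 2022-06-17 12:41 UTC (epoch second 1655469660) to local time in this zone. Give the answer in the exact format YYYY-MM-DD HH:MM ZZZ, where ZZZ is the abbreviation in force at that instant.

2022-06-17 15:56 RVX

Query: 2022-06-17 12:41 UTC
Rule 3/4 (RVX, +03:15): 2021-12-08 09:13 UTC ≤ query < 2022-06-17 16:57 UTC
12·60 + 41 + 195 = 956 min
956 = 0·1440 + 956; 956 = 15·60 + 56 → 15:56, same day
→ 2022-06-17 15:56 RVX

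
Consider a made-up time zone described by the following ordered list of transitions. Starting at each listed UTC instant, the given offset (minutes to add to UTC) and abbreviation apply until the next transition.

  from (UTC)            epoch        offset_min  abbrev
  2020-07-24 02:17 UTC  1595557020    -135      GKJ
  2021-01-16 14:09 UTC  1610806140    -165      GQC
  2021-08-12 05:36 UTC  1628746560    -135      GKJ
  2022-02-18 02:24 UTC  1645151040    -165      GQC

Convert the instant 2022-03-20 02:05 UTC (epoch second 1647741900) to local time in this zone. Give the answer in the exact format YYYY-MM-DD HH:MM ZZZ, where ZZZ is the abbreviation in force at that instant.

Query: 2022-03-20 02:05 UTC
Rule 4/4 (GQC, -02:45): 2022-02-18 02:24 UTC ≤ query < +∞
2·60 + 5 - 165 = -40 min
-40 = -1·1440 + 1400; 1400 = 23·60 + 20 → 23:20, 2022-03-20 - 1 day = 2022-03-19
→ 2022-03-19 23:20 GQC

2022-03-19 23:20 GQC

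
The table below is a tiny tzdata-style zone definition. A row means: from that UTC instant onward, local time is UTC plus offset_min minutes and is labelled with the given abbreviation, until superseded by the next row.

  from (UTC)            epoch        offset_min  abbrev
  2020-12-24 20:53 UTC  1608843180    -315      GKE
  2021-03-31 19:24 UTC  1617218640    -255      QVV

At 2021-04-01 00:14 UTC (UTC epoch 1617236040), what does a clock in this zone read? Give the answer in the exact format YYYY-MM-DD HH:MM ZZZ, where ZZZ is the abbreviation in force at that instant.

Query: 2021-04-01 00:14 UTC
Rule 2/2 (QVV, -04:15): 2021-03-31 19:24 UTC ≤ query < +∞
0·60 + 14 - 255 = -241 min
-241 = -1·1440 + 1199; 1199 = 19·60 + 59 → 19:59, 2021-04-01 - 1 day = 2021-03-31
→ 2021-03-31 19:59 QVV

2021-03-31 19:59 QVV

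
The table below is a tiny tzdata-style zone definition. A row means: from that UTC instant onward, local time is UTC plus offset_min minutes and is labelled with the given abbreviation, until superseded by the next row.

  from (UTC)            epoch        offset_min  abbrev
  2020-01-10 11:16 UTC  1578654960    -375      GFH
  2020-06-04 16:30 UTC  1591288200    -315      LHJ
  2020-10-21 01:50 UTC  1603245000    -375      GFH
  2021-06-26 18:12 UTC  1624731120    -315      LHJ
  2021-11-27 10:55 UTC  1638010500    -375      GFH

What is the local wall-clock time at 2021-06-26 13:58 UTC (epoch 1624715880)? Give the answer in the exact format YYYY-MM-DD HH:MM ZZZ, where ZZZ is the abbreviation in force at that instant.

2021-06-26 07:43 GFH

Query: 2021-06-26 13:58 UTC
Rule 3/5 (GFH, -06:15): 2020-10-21 01:50 UTC ≤ query < 2021-06-26 18:12 UTC
13·60 + 58 - 375 = 463 min
463 = 0·1440 + 463; 463 = 7·60 + 43 → 07:43, same day
→ 2021-06-26 07:43 GFH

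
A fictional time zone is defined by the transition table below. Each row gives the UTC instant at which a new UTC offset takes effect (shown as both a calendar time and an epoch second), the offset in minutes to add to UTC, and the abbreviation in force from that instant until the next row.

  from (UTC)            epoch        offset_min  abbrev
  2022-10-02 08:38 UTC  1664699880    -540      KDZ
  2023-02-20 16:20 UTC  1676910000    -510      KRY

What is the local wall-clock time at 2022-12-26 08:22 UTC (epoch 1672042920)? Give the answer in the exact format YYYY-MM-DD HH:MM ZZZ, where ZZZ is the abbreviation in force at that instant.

Query: 2022-12-26 08:22 UTC
Rule 1/2 (KDZ, -09:00): 2022-10-02 08:38 UTC ≤ query < 2023-02-20 16:20 UTC
8·60 + 22 - 540 = -38 min
-38 = -1·1440 + 1402; 1402 = 23·60 + 22 → 23:22, 2022-12-26 - 1 day = 2022-12-25
→ 2022-12-25 23:22 KDZ

2022-12-25 23:22 KDZ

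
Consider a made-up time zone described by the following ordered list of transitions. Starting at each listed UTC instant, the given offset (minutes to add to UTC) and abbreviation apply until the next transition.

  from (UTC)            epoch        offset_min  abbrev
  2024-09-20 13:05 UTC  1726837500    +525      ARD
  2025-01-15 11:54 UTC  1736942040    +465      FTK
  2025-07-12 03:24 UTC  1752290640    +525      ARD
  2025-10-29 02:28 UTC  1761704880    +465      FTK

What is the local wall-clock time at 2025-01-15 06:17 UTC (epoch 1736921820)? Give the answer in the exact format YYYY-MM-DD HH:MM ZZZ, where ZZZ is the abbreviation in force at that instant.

Query: 2025-01-15 06:17 UTC
Rule 1/4 (ARD, +08:45): 2024-09-20 13:05 UTC ≤ query < 2025-01-15 11:54 UTC
6·60 + 17 + 525 = 902 min
902 = 0·1440 + 902; 902 = 15·60 + 2 → 15:02, same day
→ 2025-01-15 15:02 ARD

2025-01-15 15:02 ARD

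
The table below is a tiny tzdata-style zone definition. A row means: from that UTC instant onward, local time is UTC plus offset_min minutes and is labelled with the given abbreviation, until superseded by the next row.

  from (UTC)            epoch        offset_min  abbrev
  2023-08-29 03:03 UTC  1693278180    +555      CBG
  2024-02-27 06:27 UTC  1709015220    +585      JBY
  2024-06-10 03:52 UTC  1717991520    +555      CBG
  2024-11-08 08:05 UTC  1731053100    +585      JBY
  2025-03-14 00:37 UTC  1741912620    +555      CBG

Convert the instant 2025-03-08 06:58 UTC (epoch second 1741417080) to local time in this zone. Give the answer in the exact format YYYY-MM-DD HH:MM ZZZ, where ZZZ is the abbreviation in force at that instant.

2025-03-08 16:43 JBY

Query: 2025-03-08 06:58 UTC
Rule 4/5 (JBY, +09:45): 2024-11-08 08:05 UTC ≤ query < 2025-03-14 00:37 UTC
6·60 + 58 + 585 = 1003 min
1003 = 0·1440 + 1003; 1003 = 16·60 + 43 → 16:43, same day
→ 2025-03-08 16:43 JBY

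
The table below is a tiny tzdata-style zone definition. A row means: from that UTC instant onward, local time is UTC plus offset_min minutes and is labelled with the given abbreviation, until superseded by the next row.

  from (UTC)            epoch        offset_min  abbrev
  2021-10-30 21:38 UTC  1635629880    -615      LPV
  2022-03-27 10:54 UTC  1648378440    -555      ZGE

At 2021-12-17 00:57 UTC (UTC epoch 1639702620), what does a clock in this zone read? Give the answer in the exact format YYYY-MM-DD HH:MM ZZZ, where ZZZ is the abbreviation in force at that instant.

2021-12-16 14:42 LPV

Query: 2021-12-17 00:57 UTC
Rule 1/2 (LPV, -10:15): 2021-10-30 21:38 UTC ≤ query < 2022-03-27 10:54 UTC
0·60 + 57 - 615 = -558 min
-558 = -1·1440 + 882; 882 = 14·60 + 42 → 14:42, 2021-12-17 - 1 day = 2021-12-16
→ 2021-12-16 14:42 LPV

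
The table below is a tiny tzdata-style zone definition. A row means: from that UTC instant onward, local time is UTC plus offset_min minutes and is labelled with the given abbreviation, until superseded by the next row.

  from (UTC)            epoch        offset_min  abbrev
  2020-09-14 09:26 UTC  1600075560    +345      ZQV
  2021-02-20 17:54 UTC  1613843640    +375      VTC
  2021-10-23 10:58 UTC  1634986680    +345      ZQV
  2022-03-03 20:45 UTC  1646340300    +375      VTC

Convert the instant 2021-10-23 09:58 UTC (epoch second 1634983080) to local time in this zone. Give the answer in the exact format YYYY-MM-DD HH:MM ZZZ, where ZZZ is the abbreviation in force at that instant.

Query: 2021-10-23 09:58 UTC
Rule 2/4 (VTC, +06:15): 2021-02-20 17:54 UTC ≤ query < 2021-10-23 10:58 UTC
9·60 + 58 + 375 = 973 min
973 = 0·1440 + 973; 973 = 16·60 + 13 → 16:13, same day
→ 2021-10-23 16:13 VTC

2021-10-23 16:13 VTC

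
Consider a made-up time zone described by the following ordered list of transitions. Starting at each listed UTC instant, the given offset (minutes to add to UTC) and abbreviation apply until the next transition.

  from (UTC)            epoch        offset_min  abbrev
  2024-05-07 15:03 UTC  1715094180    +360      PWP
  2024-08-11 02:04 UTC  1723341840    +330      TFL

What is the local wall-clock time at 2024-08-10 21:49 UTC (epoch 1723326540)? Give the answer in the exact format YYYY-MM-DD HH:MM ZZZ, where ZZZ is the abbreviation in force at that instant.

Query: 2024-08-10 21:49 UTC
Rule 1/2 (PWP, +06:00): 2024-05-07 15:03 UTC ≤ query < 2024-08-11 02:04 UTC
21·60 + 49 + 360 = 1669 min
1669 = 1·1440 + 229; 229 = 3·60 + 49 → 03:49, 2024-08-10 + 1 day = 2024-08-11
→ 2024-08-11 03:49 PWP

2024-08-11 03:49 PWP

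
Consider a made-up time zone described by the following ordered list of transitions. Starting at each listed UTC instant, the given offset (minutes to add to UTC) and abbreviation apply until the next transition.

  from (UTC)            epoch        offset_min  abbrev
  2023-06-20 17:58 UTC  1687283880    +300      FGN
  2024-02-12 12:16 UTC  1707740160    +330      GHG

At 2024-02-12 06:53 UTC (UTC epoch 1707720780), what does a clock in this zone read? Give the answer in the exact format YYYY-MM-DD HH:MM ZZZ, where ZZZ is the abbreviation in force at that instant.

2024-02-12 11:53 FGN

Query: 2024-02-12 06:53 UTC
Rule 1/2 (FGN, +05:00): 2023-06-20 17:58 UTC ≤ query < 2024-02-12 12:16 UTC
6·60 + 53 + 300 = 713 min
713 = 0·1440 + 713; 713 = 11·60 + 53 → 11:53, same day
→ 2024-02-12 11:53 FGN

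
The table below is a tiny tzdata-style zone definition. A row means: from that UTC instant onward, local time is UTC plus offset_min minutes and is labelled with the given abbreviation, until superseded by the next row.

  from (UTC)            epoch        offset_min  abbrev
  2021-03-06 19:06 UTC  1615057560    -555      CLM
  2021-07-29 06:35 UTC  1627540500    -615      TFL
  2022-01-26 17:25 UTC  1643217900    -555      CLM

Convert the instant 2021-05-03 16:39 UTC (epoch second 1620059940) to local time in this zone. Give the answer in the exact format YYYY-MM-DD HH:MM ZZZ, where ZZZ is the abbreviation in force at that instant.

2021-05-03 07:24 CLM

Query: 2021-05-03 16:39 UTC
Rule 1/3 (CLM, -09:15): 2021-03-06 19:06 UTC ≤ query < 2021-07-29 06:35 UTC
16·60 + 39 - 555 = 444 min
444 = 0·1440 + 444; 444 = 7·60 + 24 → 07:24, same day
→ 2021-05-03 07:24 CLM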